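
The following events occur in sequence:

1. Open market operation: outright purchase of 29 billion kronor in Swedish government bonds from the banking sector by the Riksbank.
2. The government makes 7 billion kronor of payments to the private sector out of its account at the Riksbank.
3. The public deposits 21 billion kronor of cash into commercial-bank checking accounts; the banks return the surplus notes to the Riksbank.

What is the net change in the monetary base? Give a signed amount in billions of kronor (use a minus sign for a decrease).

Riksbank balance sheet:
  Assets:      Securities +29B
  Liabilities: Bank reserves +57B, Currency in circulation −21B, Government deposits −7B
Monetary base = currency + reserves: −21B + (+57B) = +36 billion.

+36 billion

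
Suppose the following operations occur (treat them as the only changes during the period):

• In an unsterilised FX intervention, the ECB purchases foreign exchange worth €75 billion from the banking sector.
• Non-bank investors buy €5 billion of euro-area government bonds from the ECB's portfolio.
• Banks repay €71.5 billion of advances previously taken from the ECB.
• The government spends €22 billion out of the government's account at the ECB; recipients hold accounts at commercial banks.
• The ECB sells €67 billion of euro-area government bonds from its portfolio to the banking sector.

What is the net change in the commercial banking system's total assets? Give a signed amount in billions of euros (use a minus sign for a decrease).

ECB balance sheet:
  Assets:      Securities −€72B, Loans to banks −€71.5B, Foreign assets +€75B
  Liabilities: Bank reserves −€46.5B, Government deposits −€22B
Commercial banking system:
  Assets:      Reserves at CB −€46.5B, Securities +€67B, Foreign assets −€75B
  Liabilities: Checkable deposits +€17B, Borrowings from CB −€71.5B
Change in total bank assets = -€54.5 billion.

-€54.5 billion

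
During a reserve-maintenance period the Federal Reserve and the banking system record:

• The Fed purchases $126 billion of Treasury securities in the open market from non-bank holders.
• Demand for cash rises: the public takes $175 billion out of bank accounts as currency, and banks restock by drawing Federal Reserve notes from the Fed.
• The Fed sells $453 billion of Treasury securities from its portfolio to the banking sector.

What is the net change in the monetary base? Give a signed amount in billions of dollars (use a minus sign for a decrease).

Asset purchase (from non-banks) $126 billion: Fed balance sheet expands → +$126B.
Currency withdrawal $175 billion: just a shift between currency and reserves — both are base money → 0.
OMO sale (to banks) $453 billion: Fed balance sheet contracts → −$453B.
Net: 126 + 0 − 453 = -$327 billion.

-$327 billion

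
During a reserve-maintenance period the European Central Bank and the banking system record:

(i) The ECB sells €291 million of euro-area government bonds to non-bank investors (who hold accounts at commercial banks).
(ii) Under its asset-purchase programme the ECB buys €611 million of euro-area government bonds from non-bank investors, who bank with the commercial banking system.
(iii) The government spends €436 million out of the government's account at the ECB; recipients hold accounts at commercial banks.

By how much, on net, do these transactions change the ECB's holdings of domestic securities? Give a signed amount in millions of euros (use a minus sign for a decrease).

ECB balance sheet:
  Assets:      Securities +€320M
  Liabilities: Bank reserves +€756M, Government deposits −€436M
So the change in the ECB's holdings of domestic securities is +€320 million.

+€320 million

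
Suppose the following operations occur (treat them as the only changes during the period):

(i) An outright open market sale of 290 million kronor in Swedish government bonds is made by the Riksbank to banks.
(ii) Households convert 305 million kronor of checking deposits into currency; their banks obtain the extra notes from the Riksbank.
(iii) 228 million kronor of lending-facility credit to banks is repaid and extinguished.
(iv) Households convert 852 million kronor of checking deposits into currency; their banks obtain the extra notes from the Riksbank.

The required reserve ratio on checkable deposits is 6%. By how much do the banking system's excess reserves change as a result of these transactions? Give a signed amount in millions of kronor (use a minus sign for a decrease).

OMO sale (to banks) 290 million kronor: reserves −290M, deposits 0.
Currency withdrawal 305 million kronor: reserves −305M, deposits −305M.
Discount-window repayment 228 million kronor: reserves −228M, deposits 0.
Currency withdrawal 852 million kronor: reserves −852M, deposits −852M.
Totals: Δreserves = −1675M, Δdeposits = −1157M.
Δrequired reserves = 6% × −1157M = −69.42M.
Δexcess reserves = Δreserves − Δrequired = −1675M − (−69.42M) = -1605.58 million.

-1605.58 million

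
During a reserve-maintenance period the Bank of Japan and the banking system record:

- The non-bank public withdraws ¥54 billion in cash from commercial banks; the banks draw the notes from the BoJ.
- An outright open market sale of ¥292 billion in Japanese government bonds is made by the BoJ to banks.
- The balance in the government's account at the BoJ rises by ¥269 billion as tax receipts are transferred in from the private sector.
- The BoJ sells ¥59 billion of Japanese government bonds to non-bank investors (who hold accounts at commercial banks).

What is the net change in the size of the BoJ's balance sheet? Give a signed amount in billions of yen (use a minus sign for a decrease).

-¥351 billion

Currency withdrawal ¥54 billion: only the composition of liabilities changes → 0.
OMO sale (to banks) ¥292 billion: a BoJ asset is shed → −¥292B.
Government account inflow ¥269 billion: only the composition of liabilities changes → 0.
Asset sale (to non-banks) ¥59 billion: a BoJ asset is shed → −¥59B.
Net: 0 − 292 + 0 − 59 = -¥351 billion.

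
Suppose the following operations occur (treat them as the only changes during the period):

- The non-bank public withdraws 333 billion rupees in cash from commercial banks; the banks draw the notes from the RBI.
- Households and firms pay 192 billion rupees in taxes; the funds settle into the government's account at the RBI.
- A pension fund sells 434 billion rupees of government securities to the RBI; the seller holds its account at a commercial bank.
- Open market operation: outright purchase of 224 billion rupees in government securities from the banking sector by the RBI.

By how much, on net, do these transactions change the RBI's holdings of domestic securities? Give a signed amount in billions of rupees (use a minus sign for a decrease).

Currency withdrawal 333 billion rupees: the RBI's securities portfolio is untouched → 0.
Government account inflow 192 billion rupees: the RBI's securities portfolio is untouched → 0.
Asset purchase (from non-banks) 434 billion rupees: securities added to the RBI's portfolio → +434B.
OMO purchase (from banks) 224 billion rupees: securities added to the RBI's portfolio → +224B.
Net: 0 + 0 + 434 + 224 = +658 billion.

+658 billion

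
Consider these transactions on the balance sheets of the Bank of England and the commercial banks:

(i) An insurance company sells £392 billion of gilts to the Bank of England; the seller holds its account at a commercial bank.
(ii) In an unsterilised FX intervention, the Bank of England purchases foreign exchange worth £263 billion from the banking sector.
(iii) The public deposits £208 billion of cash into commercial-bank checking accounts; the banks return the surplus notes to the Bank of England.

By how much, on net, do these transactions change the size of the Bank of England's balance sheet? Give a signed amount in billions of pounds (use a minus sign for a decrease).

+£655 billion

Asset purchase (from non-banks) £392 billion: a Bank of England asset is acquired → +£392B.
FX purchase £263 billion: a Bank of England asset is acquired → +£263B.
Currency deposit £208 billion: only the composition of liabilities changes → 0.
Net: 392 + 263 + 0 = +£655 billion.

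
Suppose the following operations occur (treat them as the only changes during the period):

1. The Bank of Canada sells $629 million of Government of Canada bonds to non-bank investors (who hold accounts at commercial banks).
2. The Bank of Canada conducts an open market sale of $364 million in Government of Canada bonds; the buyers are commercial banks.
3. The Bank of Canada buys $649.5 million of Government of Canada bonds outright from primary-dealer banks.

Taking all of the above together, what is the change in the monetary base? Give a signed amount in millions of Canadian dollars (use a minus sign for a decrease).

Asset sale (to non-banks) $629 million: Bank of Canada balance sheet contracts → −$629M.
OMO sale (to banks) $364 million: Bank of Canada balance sheet contracts → −$364M.
OMO purchase (from banks) $649.5 million: Bank of Canada balance sheet expands → +$649.5M.
Net: −629 − 364 + 649.5 = -$343.5 million.

-$343.5 million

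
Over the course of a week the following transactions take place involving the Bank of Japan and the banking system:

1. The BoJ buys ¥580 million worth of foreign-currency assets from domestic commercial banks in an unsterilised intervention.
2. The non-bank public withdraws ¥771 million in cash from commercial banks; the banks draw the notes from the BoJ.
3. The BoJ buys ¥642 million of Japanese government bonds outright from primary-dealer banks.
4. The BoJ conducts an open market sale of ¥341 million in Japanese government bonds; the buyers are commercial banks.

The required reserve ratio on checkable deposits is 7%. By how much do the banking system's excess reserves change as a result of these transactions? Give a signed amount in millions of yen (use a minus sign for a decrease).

FX purchase ¥580 million: reserves +¥580M, deposits 0.
Currency withdrawal ¥771 million: reserves −¥771M, deposits −¥771M.
OMO purchase (from banks) ¥642 million: reserves +¥642M, deposits 0.
OMO sale (to banks) ¥341 million: reserves −¥341M, deposits 0.
Totals: Δreserves = +¥110M, Δdeposits = −¥771M.
Δrequired reserves = 7% × −¥771M = −¥53.97M.
Δexcess reserves = Δreserves − Δrequired = +¥110M − (−¥53.97M) = +¥163.97 million.

+¥163.97 million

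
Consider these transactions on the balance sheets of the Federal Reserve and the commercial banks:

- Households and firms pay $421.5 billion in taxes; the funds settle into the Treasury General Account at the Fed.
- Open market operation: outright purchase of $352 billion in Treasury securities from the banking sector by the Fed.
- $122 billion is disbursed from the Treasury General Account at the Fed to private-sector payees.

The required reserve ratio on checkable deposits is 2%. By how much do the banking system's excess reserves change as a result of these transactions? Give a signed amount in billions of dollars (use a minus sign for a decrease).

Government account inflow $421.5 billion: reserves −$421.5B, deposits −$421.5B.
OMO purchase (from banks) $352 billion: reserves +$352B, deposits 0.
Government spending $122 billion: reserves +$122B, deposits +$122B.
Totals: Δreserves = +$52.5B, Δdeposits = −$299.5B.
Δrequired reserves = 2% × −$299.5B = −$5.99B.
Δexcess reserves = Δreserves − Δrequired = +$52.5B − (−$5.99B) = +$58.49 billion.

+$58.49 billion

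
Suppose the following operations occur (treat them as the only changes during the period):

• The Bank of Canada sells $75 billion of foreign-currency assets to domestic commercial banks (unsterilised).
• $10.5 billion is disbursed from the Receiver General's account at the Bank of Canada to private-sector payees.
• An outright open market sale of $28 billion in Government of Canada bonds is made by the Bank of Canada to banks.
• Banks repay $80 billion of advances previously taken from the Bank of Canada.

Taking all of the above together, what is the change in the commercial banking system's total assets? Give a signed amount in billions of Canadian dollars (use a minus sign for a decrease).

Bank of Canada balance sheet:
  Assets:      Securities −$28B, Loans to banks −$80B, Foreign assets −$75B
  Liabilities: Bank reserves −$172.5B, Government deposits −$10.5B
Commercial banking system:
  Assets:      Reserves at CB −$172.5B, Securities +$28B, Foreign assets +$75B
  Liabilities: Checkable deposits +$10.5B, Borrowings from CB −$80B
Change in total bank assets = -$69.5 billion.

-$69.5 billion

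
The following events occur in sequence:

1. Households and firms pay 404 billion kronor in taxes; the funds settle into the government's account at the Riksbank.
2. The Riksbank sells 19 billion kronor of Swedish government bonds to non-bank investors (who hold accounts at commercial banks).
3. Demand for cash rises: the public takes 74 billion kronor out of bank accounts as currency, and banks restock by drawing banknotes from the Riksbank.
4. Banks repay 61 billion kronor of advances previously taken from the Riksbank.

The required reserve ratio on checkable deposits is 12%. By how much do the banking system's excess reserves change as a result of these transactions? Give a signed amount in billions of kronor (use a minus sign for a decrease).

-498.36 billion

Government account inflow 404 billion kronor: reserves −404B, deposits −404B.
Asset sale (to non-banks) 19 billion kronor: reserves −19B, deposits −19B.
Currency withdrawal 74 billion kronor: reserves −74B, deposits −74B.
Discount-window repayment 61 billion kronor: reserves −61B, deposits 0.
Totals: Δreserves = −558B, Δdeposits = −497B.
Δrequired reserves = 12% × −497B = −59.64B.
Δexcess reserves = Δreserves − Δrequired = −558B − (−59.64B) = -498.36 billion.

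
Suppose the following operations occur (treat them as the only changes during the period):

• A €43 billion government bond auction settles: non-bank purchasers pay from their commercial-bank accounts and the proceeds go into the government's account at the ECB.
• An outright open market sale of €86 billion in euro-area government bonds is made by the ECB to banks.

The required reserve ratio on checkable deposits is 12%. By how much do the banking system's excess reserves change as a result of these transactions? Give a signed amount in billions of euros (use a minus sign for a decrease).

Government account inflow €43 billion: reserves −€43B, deposits −€43B.
OMO sale (to banks) €86 billion: reserves −€86B, deposits 0.
Totals: Δreserves = −€129B, Δdeposits = −€43B.
Δrequired reserves = 12% × −€43B = −€5.16B.
Δexcess reserves = Δreserves − Δrequired = −€129B − (−€5.16B) = -€123.84 billion.

-€123.84 billion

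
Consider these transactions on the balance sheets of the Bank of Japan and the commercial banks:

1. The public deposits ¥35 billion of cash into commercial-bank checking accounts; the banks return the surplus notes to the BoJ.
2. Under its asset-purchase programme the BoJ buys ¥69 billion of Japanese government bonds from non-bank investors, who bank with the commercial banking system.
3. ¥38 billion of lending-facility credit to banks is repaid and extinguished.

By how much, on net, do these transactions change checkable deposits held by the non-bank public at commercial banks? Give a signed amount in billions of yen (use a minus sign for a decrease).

+¥104 billion

BoJ balance sheet:
  Assets:      Securities +¥69B, Loans to banks −¥38B
  Liabilities: Bank reserves +¥66B, Currency in circulation −¥35B
Commercial banking system:
  Assets:      Reserves at CB +¥66B
  Liabilities: Checkable deposits +¥104B, Borrowings from CB −¥38B
So the change in checkable deposits held by the non-bank public at commercial banks is +¥104 billion.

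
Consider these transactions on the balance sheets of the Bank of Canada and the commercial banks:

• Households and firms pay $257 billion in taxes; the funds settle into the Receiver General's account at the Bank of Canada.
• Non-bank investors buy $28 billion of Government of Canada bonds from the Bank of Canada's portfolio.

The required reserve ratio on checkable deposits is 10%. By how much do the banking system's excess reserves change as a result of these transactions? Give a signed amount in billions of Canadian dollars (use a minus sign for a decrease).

Government account inflow $257 billion: reserves −$257B, deposits −$257B.
Asset sale (to non-banks) $28 billion: reserves −$28B, deposits −$28B.
Totals: Δreserves = −$285B, Δdeposits = −$285B.
Δrequired reserves = 10% × −$285B = −$28.5B.
Δexcess reserves = Δreserves − Δrequired = −$285B − (−$28.5B) = -$256.5 billion.

-$256.5 billion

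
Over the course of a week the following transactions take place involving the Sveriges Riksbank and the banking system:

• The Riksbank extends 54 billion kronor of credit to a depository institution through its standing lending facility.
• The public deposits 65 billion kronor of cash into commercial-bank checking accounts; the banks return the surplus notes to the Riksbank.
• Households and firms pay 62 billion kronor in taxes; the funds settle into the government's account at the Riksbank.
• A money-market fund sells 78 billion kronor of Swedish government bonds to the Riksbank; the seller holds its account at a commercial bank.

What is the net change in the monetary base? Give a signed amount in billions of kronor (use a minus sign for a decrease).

+70 billion

Riksbank balance sheet:
  Assets:      Securities +78B, Loans to banks +54B
  Liabilities: Bank reserves +135B, Currency in circulation −65B, Government deposits +62B
Commercial banking system:
  Assets:      Reserves at CB +135B
  Liabilities: Checkable deposits +81B, Borrowings from CB +54B
Monetary base = currency + reserves: −65B + (+135B) = +70 billion.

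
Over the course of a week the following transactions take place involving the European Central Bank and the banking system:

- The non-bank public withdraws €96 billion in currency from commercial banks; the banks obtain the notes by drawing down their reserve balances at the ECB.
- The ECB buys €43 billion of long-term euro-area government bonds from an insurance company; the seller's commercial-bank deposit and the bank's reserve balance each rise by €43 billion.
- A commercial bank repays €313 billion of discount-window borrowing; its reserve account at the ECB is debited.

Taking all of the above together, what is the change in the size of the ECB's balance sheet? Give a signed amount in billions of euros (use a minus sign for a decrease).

Currency withdrawal €96 billion: only the composition of liabilities changes → 0.
Asset purchase (from non-banks) €43 billion: an ECB asset is acquired → +€43B.
Discount-window repayment €313 billion: an ECB asset is shed → −€313B.
Net: 0 + 43 − 313 = -€270 billion.

-€270 billion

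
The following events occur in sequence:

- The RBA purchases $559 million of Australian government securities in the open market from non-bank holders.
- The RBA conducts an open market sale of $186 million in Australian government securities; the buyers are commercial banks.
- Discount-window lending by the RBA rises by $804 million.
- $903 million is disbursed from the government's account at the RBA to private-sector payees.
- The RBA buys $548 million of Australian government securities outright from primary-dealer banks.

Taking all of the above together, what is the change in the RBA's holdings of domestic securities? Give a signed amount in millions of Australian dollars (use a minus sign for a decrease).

+$921 million

Asset purchase (from non-banks) $559 million: securities added to the RBA's portfolio → +$559M.
OMO sale (to banks) $186 million: securities removed from the RBA's portfolio → −$186M.
Discount-window loan $804 million: the RBA's securities portfolio is untouched → 0.
Government spending $903 million: the RBA's securities portfolio is untouched → 0.
OMO purchase (from banks) $548 million: securities added to the RBA's portfolio → +$548M.
Net: 559 − 186 + 0 + 0 + 548 = +$921 million.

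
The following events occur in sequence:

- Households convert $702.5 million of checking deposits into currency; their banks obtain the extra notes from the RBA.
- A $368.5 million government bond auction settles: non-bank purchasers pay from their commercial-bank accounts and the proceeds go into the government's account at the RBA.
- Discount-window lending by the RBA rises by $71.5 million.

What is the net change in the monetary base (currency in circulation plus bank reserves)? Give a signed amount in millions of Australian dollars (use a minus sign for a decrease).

Currency withdrawal $702.5 million: just a shift between currency and reserves — both are base money → 0.
Government account inflow $368.5 million: reserves shift to a non-base liability → −$368.5M.
Discount-window loan $71.5 million: RBA balance sheet expands → +$71.5M.
Net: 0 − 368.5 + 71.5 = -$297 million.

-$297 million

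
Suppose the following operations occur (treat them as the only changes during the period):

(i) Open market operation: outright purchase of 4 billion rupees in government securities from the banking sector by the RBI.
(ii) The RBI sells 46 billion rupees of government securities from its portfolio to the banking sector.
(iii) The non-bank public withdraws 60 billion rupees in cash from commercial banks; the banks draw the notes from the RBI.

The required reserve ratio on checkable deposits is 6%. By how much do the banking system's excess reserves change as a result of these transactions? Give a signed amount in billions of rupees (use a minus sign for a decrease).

-98.4 billion

OMO purchase (from banks) 4 billion rupees: reserves +4B, deposits 0.
OMO sale (to banks) 46 billion rupees: reserves −46B, deposits 0.
Currency withdrawal 60 billion rupees: reserves −60B, deposits −60B.
Totals: Δreserves = −102B, Δdeposits = −60B.
Δrequired reserves = 6% × −60B = −3.6B.
Δexcess reserves = Δreserves − Δrequired = −102B − (−3.6B) = -98.4 billion.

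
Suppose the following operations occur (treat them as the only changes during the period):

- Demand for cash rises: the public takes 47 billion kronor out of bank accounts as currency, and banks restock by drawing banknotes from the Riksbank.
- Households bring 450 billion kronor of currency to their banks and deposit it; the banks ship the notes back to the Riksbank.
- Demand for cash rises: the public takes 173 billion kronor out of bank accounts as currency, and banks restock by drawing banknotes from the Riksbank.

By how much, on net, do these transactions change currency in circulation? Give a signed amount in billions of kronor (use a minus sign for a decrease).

-230 billion

Riksbank balance sheet:
  Assets:      no change
  Liabilities: Bank reserves +230B, Currency in circulation −230B
Commercial banking system:
  Assets:      Reserves at CB +230B
  Liabilities: Checkable deposits +230B
So the change in currency in circulation is -230 billion.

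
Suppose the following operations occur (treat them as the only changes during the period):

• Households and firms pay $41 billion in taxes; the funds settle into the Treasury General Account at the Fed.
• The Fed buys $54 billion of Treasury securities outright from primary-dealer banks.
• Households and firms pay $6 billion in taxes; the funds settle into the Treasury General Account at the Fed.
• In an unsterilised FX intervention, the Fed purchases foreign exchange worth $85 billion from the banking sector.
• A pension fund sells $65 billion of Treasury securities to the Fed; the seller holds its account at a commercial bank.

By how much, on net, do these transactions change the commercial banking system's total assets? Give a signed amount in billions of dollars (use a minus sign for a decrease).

+$18 billion

Government account inflow $41 billion: bank balance sheets shrink → −$41B.
OMO purchase (from banks) $54 billion: just an asset swap on bank balance sheets → 0.
Government account inflow $6 billion: bank balance sheets shrink → −$6B.
FX purchase $85 billion: just an asset swap on bank balance sheets → 0.
Asset purchase (from non-banks) $65 billion: bank balance sheets expand → +$65B.
Net: −41 + 0 − 6 + 0 + 65 = +$18 billion.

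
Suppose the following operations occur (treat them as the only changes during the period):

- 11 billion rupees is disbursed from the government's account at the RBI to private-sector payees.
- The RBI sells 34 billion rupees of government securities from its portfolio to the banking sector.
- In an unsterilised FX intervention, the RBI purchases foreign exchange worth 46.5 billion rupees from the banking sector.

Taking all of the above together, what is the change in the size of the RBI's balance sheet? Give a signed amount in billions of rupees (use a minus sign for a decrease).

+12.5 billion

Government spending 11 billion rupees: only the composition of liabilities changes → 0.
OMO sale (to banks) 34 billion rupees: an RBI asset is shed → −34B.
FX purchase 46.5 billion rupees: an RBI asset is acquired → +46.5B.
Net: 0 − 34 + 46.5 = +12.5 billion.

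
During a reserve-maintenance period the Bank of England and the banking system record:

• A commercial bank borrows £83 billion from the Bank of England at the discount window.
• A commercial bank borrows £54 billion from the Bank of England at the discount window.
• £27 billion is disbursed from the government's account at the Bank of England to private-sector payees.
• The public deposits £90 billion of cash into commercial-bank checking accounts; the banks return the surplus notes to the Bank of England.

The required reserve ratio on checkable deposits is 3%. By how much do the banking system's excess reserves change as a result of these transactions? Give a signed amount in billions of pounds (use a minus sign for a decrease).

Discount-window loan £83 billion: reserves +£83B, deposits 0.
Discount-window loan £54 billion: reserves +£54B, deposits 0.
Government spending £27 billion: reserves +£27B, deposits +£27B.
Currency deposit £90 billion: reserves +£90B, deposits +£90B.
Totals: Δreserves = +£254B, Δdeposits = +£117B.
Δrequired reserves = 3% × +£117B = +£3.51B.
Δexcess reserves = Δreserves − Δrequired = +£254B − (+£3.51B) = +£250.49 billion.

+£250.49 billion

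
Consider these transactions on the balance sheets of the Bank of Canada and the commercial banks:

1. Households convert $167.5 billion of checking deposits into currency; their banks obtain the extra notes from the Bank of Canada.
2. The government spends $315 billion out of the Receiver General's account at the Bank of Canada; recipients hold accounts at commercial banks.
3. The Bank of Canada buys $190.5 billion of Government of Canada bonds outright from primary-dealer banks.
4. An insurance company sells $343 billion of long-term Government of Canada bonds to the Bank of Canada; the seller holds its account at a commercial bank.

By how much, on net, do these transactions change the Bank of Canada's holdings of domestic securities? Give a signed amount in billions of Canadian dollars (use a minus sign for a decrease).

Bank of Canada balance sheet:
  Assets:      Securities +$533.5B
  Liabilities: Bank reserves +$681B, Currency in circulation +$167.5B, Government deposits −$315B
Commercial banking system:
  Assets:      Reserves at CB +$681B, Securities −$190.5B
  Liabilities: Checkable deposits +$490.5B
So the change in the Bank of Canada's holdings of domestic securities is +$533.5 billion.

+$533.5 billion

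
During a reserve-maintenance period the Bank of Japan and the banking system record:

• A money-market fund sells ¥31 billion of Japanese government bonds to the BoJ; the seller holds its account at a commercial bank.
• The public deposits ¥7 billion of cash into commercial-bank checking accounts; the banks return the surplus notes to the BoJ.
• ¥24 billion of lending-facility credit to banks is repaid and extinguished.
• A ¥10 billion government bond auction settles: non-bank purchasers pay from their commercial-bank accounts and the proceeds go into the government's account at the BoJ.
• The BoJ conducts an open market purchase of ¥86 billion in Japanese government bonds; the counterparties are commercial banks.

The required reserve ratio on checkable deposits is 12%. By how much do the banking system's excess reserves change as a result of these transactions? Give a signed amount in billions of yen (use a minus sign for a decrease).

Asset purchase (from non-banks) ¥31 billion: reserves +¥31B, deposits +¥31B.
Currency deposit ¥7 billion: reserves +¥7B, deposits +¥7B.
Discount-window repayment ¥24 billion: reserves −¥24B, deposits 0.
Government account inflow ¥10 billion: reserves −¥10B, deposits −¥10B.
OMO purchase (from banks) ¥86 billion: reserves +¥86B, deposits 0.
Totals: Δreserves = +¥90B, Δdeposits = +¥28B.
Δrequired reserves = 12% × +¥28B = +¥3.36B.
Δexcess reserves = Δreserves − Δrequired = +¥90B − (+¥3.36B) = +¥86.64 billion.

+¥86.64 billion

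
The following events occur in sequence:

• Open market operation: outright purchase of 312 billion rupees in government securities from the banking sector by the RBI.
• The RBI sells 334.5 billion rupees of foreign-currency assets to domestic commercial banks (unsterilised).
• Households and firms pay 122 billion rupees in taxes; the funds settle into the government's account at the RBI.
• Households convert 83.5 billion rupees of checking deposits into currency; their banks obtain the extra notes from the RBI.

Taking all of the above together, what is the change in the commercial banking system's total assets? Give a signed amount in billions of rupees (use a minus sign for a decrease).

OMO purchase (from banks) 312 billion rupees: just an asset swap on bank balance sheets → 0.
FX sale 334.5 billion rupees: just an asset swap on bank balance sheets → 0.
Government account inflow 122 billion rupees: bank balance sheets shrink → −122B.
Currency withdrawal 83.5 billion rupees: bank balance sheets shrink → −83.5B.
Net: 0 + 0 − 122 − 83.5 = -205.5 billion.

-205.5 billion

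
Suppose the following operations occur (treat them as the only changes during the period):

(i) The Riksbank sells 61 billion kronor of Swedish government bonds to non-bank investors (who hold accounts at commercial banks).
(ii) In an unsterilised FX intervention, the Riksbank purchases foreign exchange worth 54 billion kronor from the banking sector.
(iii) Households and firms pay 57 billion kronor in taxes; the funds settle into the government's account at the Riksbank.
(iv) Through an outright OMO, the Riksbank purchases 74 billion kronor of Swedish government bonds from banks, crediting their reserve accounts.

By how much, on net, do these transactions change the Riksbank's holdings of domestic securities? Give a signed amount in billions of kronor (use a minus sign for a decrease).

Riksbank balance sheet:
  Assets:      Securities +13B, Foreign assets +54B
  Liabilities: Bank reserves +10B, Government deposits +57B
So the change in the Riksbank's holdings of domestic securities is +13 billion.

+13 billion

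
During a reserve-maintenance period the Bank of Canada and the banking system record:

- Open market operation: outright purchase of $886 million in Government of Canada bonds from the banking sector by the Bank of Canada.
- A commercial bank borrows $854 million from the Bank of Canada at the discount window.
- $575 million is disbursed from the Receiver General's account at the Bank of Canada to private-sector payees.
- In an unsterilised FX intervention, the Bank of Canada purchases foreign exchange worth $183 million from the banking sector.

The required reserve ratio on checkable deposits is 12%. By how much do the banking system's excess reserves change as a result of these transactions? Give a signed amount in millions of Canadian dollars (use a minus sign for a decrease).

+$2429 million

OMO purchase (from banks) $886 million: reserves +$886M, deposits 0.
Discount-window loan $854 million: reserves +$854M, deposits 0.
Government spending $575 million: reserves +$575M, deposits +$575M.
FX purchase $183 million: reserves +$183M, deposits 0.
Totals: Δreserves = +$2498M, Δdeposits = +$575M.
Δrequired reserves = 12% × +$575M = +$69M.
Δexcess reserves = Δreserves − Δrequired = +$2498M − (+$69M) = +$2429 million.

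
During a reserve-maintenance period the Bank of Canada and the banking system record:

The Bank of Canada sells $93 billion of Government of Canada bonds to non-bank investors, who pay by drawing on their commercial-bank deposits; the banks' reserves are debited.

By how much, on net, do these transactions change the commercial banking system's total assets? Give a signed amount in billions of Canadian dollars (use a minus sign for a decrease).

Asset sale (to non-banks) $93 billion: bank balance sheets shrink → −$93B.

-$93 billion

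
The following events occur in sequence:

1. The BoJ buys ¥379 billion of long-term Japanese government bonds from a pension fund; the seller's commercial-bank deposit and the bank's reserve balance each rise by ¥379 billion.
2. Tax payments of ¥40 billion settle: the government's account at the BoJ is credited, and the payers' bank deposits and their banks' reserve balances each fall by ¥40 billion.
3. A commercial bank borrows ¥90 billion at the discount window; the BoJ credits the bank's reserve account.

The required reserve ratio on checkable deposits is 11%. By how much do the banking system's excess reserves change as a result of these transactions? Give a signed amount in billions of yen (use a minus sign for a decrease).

+¥391.71 billion

Asset purchase (from non-banks) ¥379 billion: reserves +¥379B, deposits +¥379B.
Government account inflow ¥40 billion: reserves −¥40B, deposits −¥40B.
Discount-window loan ¥90 billion: reserves +¥90B, deposits 0.
Totals: Δreserves = +¥429B, Δdeposits = +¥339B.
Δrequired reserves = 11% × +¥339B = +¥37.29B.
Δexcess reserves = Δreserves − Δrequired = +¥429B − (+¥37.29B) = +¥391.71 billion.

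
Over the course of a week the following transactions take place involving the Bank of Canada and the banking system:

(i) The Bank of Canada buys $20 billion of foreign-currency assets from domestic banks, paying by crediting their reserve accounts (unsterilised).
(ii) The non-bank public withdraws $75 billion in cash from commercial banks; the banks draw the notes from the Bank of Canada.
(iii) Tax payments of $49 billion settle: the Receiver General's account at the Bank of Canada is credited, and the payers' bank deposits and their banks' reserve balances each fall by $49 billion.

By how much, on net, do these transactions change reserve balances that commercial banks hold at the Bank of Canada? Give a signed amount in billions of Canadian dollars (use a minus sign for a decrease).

-$104 billion

Bank of Canada balance sheet:
  Assets:      Foreign assets +$20B
  Liabilities: Bank reserves −$104B, Currency in circulation +$75B, Government deposits +$49B
Commercial banking system:
  Assets:      Reserves at CB −$104B, Foreign assets −$20B
  Liabilities: Checkable deposits −$124B
So the change in reserve balances that commercial banks hold at the Bank of Canada is -$104 billion.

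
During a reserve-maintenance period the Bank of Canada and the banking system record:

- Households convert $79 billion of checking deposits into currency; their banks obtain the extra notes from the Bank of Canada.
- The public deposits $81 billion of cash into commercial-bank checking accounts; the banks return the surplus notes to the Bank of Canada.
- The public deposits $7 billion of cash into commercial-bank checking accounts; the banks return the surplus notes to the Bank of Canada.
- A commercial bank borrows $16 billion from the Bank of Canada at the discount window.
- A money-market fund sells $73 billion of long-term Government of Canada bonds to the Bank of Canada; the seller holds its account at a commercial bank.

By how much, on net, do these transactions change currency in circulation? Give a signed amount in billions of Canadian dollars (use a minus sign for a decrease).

-$9 billion

Currency withdrawal $79 billion: notes leave the central bank → +$79B.
Currency deposit $81 billion: notes return to the central bank → −$81B.
Currency deposit $7 billion: notes return to the central bank → −$7B.
Discount-window loan $16 billion: no currency enters or leaves circulation → 0.
Asset purchase (from non-banks) $73 billion: no currency enters or leaves circulation → 0.
Net: 79 − 81 − 7 + 0 + 0 = -$9 billion.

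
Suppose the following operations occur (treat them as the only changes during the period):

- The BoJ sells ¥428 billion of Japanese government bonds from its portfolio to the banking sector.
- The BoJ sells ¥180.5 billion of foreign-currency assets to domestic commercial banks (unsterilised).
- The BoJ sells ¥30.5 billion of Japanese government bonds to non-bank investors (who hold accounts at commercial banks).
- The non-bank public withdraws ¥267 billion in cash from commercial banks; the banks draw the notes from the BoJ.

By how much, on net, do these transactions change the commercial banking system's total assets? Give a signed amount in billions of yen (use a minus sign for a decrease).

-¥297.5 billion

BoJ balance sheet:
  Assets:      Securities −¥458.5B, Foreign assets −¥180.5B
  Liabilities: Bank reserves −¥906B, Currency in circulation +¥267B
Commercial banking system:
  Assets:      Reserves at CB −¥906B, Securities +¥428B, Foreign assets +¥180.5B
  Liabilities: Checkable deposits −¥297.5B
Change in total bank assets = -¥297.5 billion.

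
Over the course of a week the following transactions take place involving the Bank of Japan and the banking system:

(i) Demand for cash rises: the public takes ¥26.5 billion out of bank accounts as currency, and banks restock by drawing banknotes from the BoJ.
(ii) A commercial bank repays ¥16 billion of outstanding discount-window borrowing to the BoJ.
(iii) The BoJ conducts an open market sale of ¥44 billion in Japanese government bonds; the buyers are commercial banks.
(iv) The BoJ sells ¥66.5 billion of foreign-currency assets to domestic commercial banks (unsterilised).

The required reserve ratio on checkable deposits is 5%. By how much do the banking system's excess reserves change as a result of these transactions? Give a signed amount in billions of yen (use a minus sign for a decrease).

Currency withdrawal ¥26.5 billion: reserves −¥26.5B, deposits −¥26.5B.
Discount-window repayment ¥16 billion: reserves −¥16B, deposits 0.
OMO sale (to banks) ¥44 billion: reserves −¥44B, deposits 0.
FX sale ¥66.5 billion: reserves −¥66.5B, deposits 0.
Totals: Δreserves = −¥153B, Δdeposits = −¥26.5B.
Δrequired reserves = 5% × −¥26.5B = −¥1.325B.
Δexcess reserves = Δreserves − Δrequired = −¥153B − (−¥1.325B) = -¥151.675 billion.

-¥151.675 billion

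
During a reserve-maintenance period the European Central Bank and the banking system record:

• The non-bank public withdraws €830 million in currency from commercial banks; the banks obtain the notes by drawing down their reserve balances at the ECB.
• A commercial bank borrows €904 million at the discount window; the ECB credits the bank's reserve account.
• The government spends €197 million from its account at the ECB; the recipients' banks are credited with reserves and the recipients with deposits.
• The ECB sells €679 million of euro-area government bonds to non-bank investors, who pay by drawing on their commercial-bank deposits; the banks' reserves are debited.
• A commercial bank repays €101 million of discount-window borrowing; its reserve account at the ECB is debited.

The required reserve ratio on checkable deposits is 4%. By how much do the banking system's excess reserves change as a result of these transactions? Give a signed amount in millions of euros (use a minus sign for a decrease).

Currency withdrawal €830 million: reserves −€830M, deposits −€830M.
Discount-window loan €904 million: reserves +€904M, deposits 0.
Government spending €197 million: reserves +€197M, deposits +€197M.
Asset sale (to non-banks) €679 million: reserves −€679M, deposits −€679M.
Discount-window repayment €101 million: reserves −€101M, deposits 0.
Totals: Δreserves = −€509M, Δdeposits = −€1312M.
Δrequired reserves = 4% × −€1312M = −€52.48M.
Δexcess reserves = Δreserves − Δrequired = −€509M − (−€52.48M) = -€456.52 million.

-€456.52 million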